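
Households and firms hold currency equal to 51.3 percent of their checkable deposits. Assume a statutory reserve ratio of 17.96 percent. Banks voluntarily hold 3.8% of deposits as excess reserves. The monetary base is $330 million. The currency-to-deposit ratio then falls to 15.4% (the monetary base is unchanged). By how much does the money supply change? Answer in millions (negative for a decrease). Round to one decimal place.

$341.4 million

Initially m₁ = (1 + 0.513) / (0.1796 + 0.038 + 0.513) ≈ 2.07090, so M₁ = 2.07090 × 330 = 683.397 million.
After the change m₂ = (1 + 0.154) / (0.1796 + 0.038 + 0.154) ≈ 3.10549, so M₂ = 3.10549 × 330 = 1024.8117 million.
ΔM = M₂ − M₁ = 1024.8117 − 683.397 = 341.4147 million.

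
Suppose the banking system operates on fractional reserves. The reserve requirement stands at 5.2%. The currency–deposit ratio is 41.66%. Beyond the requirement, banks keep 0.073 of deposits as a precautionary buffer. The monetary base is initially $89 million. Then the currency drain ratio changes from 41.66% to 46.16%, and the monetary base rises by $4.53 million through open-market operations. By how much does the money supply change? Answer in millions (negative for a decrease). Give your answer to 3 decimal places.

Before: m₁ = (1 + 0.4166) / (0.052 + 0.073 + 0.4166) ≈ 2.615583, MB₁ = 89, so M₁ = 2.615583 × 89 ≈ 232.7869 million.
After: m₂ = (1 + 0.4616) / (0.052 + 0.073 + 0.4616) ≈ 2.491647, MB₂ = 89 + 4.53 = 93.53, so M₂ = 2.491647 × 93.53 ≈ 233.0437 million.
ΔM = M₂ − M₁ = 233.0437 − 232.7869 = 0.2568 million.

$0.257 million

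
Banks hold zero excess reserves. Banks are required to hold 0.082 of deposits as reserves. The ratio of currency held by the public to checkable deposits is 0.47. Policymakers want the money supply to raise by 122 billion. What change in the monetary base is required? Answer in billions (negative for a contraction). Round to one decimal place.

The money multiplier is m = (1 + c) / (rr + c) = (1 + 0.47) / (0.082 + 0.47) ≈ 2.66304.
ΔMB = ΔM / m = (+122) / 2.66304 ≈ 45.8123 billion.

45.8 billion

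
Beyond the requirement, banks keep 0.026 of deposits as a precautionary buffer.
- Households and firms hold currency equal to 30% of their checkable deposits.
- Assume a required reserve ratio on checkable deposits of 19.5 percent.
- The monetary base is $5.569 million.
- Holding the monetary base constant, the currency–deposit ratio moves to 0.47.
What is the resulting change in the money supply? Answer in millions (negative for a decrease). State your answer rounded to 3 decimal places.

-2.049 million

Initially m₁ = (1 + 0.3) / (0.195 + 0.026 + 0.3) ≈ 2.49520, so M₁ = 2.49520 × 5.569 ≈ 13.8958 million.
After the change m₂ = (1 + 0.47) / (0.195 + 0.026 + 0.47) ≈ 2.12735, so M₂ = 2.12735 × 5.569 ≈ 11.8472 million.
ΔM = M₂ − M₁ = 11.8472 − 13.8958 = -2.0486 million.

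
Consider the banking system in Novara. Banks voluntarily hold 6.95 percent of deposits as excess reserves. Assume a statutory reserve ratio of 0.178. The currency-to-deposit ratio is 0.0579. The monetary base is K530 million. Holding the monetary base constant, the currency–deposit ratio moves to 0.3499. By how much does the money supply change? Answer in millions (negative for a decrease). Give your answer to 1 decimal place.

-638.3 million

Initially m₁ = (1 + 0.0579) / (0.178 + 0.0695 + 0.0579) ≈ 3.46398, so M₁ = 3.46398 × 530 = 1835.9094 million.
After the change m₂ = (1 + 0.3499) / (0.178 + 0.0695 + 0.3499) ≈ 2.25963, so M₂ = 2.25963 × 530 = 1197.6039 million.
ΔM = M₂ − M₁ = 1197.6039 − 1835.9094 = -638.3055 million.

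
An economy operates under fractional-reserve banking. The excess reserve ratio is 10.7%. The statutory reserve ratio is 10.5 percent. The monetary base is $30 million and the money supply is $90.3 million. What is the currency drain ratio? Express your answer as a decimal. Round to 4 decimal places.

Using m = M/MB = 90.3/30 = 3.010000. From m = (1 + c)/(c + rr + e), rearranging gives 1 + c = m·(c + rr + e), so c·(1 − m) = m·(rr + e) − 1.
Hence c = [m·(rr + e) − 1]/(1 − m) = [3.010000 × (0.105 + 0.107) − 1] / (1 − 3.010000) ≈ 0.180040.

0.1800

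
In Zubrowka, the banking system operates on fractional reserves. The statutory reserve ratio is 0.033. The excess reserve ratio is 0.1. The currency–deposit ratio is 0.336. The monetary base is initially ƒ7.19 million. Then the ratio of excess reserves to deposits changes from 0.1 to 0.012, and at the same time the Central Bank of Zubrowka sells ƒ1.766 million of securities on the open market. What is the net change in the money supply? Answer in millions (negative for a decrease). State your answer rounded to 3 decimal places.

-1.462 million

Before: m₁ = (1 + 0.336) / (0.033 + 0.1 + 0.336) ≈ 2.84861, MB₁ = 7.19, so M₁ = 2.84861 × 7.19 ≈ 20.4815 million.
After: m₂ = (1 + 0.336) / (0.033 + 0.012 + 0.336) ≈ 3.50656, MB₂ = 7.19 − 1.766 = 5.424, so M₂ = 3.50656 × 5.424 ≈ 19.0196 million.
ΔM = M₂ − M₁ = 19.0196 − 20.4815 = -1.4619 million.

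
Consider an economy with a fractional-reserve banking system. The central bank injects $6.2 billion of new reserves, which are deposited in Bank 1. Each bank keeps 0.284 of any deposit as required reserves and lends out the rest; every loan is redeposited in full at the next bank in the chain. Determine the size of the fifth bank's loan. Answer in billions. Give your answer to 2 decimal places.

Each bank lends a fraction (1 − rr) = 0.7160 of the deposit it receives, so Bank 5 receives 6.2·0.7160^4 and lends 6.2·0.7160^5 ≈ 1.1667 billion.

$1.17 billion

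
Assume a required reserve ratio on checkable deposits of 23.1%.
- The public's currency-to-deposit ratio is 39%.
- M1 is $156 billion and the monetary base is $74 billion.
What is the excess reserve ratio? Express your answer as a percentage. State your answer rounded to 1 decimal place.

3.8%

Using m = M/MB = 156/74 ≈ 2.108108. Since m = (1 + c)/(c + rr + e), the denominator satisfies c + rr + e = (1 + c)/m = (1 + 0.39) / 2.108108 ≈ 0.659359.
With c = 0.39 and rr = 0.231, the excess reserve ratio is 0.659359 − 0.39 − 0.231 = 0.038359.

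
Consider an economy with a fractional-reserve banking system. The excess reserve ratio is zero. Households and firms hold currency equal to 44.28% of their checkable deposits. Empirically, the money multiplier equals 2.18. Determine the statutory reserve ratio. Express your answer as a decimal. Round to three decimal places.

Using m = 2.18. Since m = (1 + c)/(c + rr + e), the denominator satisfies c + rr + e = (1 + c)/m = (1 + 0.4428) / 2.18 ≈ 0.661835.
With c = 0.4428 and e = 0, the statutory reserve ratio is 0.661835 − 0.4428 − 0 = 0.219035.

0.219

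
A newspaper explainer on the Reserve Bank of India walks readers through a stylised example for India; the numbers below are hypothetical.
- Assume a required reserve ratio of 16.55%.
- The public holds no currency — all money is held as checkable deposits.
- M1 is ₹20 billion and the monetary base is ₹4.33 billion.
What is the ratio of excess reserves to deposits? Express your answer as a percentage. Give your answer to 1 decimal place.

5.1%

Using m = M/MB = 20/4.33 ≈ 4.618938. Since m = (1 + c)/(c + rr + e), the denominator satisfies c + rr + e = (1 + c)/m = (1 + 0) / 4.618938 ≈ 0.216500.
With c = 0 and rr = 0.1655, the ratio of excess reserves to deposits is 0.216500 − 0 − 0.1655 = 0.051.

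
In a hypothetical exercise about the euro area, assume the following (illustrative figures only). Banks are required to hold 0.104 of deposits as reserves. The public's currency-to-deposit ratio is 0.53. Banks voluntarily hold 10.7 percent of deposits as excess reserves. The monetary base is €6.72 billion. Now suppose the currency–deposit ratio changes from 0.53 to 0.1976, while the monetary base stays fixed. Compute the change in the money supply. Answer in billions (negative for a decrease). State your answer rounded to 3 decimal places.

€5.821 billion

Initially m₁ = (1 + 0.53) / (0.104 + 0.107 + 0.53) ≈ 2.06478, so M₁ = 2.06478 × 6.72 ≈ 13.8753 billion.
After the change m₂ = (1 + 0.1976) / (0.104 + 0.107 + 0.1976) ≈ 2.93098, so M₂ = 2.93098 × 6.72 ≈ 19.6962 billion.
ΔM = M₂ − M₁ = 19.6962 − 13.8753 = 5.8209 billion.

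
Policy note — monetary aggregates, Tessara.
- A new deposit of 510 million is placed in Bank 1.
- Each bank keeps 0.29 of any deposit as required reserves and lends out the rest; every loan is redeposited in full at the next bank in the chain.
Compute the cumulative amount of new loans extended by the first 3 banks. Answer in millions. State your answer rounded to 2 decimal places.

801.73 million

Bank i lends (1 − rr)^i of the original deposit: Bank 1 lends 510·0.7100 = 362.1000, Bank 2 lends 510·0.7100² = 257.0910, and so on.
Summing a geometric series: total = 510·[0.7100·(1 − 0.7100^3) / (1 − 0.7100)] ≈ 801.7256 million.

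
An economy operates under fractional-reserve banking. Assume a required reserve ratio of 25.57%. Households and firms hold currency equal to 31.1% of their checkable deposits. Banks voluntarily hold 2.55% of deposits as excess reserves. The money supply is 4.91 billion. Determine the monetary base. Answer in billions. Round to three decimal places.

2.218 billion

The money multiplier is m = (1 + c) / (rr + e + c) = (1 + 0.311) / (0.2557 + 0.0255 + 0.311) ≈ 2.21378.
MB = M / m = 4.91 / 2.21378 ≈ 2.2179 billion.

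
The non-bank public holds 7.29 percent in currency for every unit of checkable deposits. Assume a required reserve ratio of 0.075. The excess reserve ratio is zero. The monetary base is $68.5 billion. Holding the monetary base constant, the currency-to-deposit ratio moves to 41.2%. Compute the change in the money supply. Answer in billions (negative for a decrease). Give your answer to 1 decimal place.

Initially m₁ = (1 + 0.0729) / (0.075 + 0.0729) ≈ 7.2542, so M₁ = 7.2542 × 68.5 = 496.9127 billion.
After the change m₂ = (1 + 0.412) / (0.075 + 0.412) ≈ 2.8994, so M₂ = 2.8994 × 68.5 = 198.6089 billion.
ΔM = M₂ − M₁ = 198.6089 − 496.9127 = -298.3038 billion.

-298.3 billion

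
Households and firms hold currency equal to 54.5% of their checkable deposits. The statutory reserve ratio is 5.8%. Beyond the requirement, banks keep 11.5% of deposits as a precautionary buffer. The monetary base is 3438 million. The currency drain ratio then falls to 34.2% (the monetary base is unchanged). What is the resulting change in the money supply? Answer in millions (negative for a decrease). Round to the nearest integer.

1561 million

Initially m₁ = (1 + 0.545) / (0.058 + 0.115 + 0.545) ≈ 2.15181, so M₁ = 2.15181 × 3438 ≈ 7397.9228 million.
After the change m₂ = (1 + 0.342) / (0.058 + 0.115 + 0.342) ≈ 2.60583, so M₂ = 2.60583 × 3438 ≈ 8958.8435 million.
ΔM = M₂ − M₁ = 8958.8435 − 7397.9228 = 1560.9207 million.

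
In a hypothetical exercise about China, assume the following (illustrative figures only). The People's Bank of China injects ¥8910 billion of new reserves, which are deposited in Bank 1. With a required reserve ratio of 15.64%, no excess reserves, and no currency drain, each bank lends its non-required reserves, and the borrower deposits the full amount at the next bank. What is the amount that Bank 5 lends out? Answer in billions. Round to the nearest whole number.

Each bank lends a fraction (1 − rr) = 0.8436 of the deposit it receives, so Bank 5 receives 8910·0.8436^4 and lends 8910·0.8436^5 ≈ 3806.8044 billion.

¥3807 billion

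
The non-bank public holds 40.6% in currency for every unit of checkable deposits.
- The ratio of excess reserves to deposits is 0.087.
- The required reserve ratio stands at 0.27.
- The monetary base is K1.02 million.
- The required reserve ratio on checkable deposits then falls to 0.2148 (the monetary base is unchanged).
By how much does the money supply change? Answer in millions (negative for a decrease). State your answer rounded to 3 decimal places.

K0.147 million

Initially m₁ = (1 + 0.406) / (0.27 + 0.087 + 0.406) ≈ 1.84273, so M₁ = 1.84273 × 1.02 ≈ 1.8796 million.
After the change m₂ = (1 + 0.406) / (0.2148 + 0.087 + 0.406) ≈ 1.98644, so M₂ = 1.98644 × 1.02 ≈ 2.0262 million.
ΔM = M₂ − M₁ = 2.0262 − 1.8796 = 0.1466 million.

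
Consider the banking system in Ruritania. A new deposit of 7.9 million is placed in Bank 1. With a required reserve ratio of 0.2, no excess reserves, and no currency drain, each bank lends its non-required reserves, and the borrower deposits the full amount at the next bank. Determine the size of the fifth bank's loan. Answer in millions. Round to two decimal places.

Each bank lends a fraction (1 − rr) = 0.8000 of the deposit it receives, so Bank 5 receives 7.9·0.8000^4 and lends 7.9·0.8000^5 ≈ 2.5887 million.

2.59 million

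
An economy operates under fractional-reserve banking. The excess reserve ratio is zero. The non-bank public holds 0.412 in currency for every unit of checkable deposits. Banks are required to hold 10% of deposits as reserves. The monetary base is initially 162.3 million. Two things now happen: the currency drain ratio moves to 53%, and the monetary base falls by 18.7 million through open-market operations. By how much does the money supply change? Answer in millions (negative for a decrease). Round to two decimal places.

-98.85 million

Before: m₁ = (1 + 0.412) / (0.1 + 0.412) ≈ 2.757812, MB₁ = 162.3, so M₁ = 2.757812 × 162.3 ≈ 447.5929 million.
After: m₂ = (1 + 0.53) / (0.1 + 0.53) ≈ 2.428571, MB₂ = 162.3 − 18.7 = 143.6, so M₂ = 2.428571 × 143.6 ≈ 348.7428 million.
ΔM = M₂ − M₁ = 348.7428 − 447.5929 = -98.8501 million.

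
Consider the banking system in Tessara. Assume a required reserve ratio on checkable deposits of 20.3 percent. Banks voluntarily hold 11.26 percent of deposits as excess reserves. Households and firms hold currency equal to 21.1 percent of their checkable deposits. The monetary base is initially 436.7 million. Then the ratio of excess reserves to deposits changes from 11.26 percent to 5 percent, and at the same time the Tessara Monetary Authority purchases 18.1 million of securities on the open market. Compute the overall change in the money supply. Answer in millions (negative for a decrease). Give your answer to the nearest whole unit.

Before: m₁ = (1 + 0.211) / (0.203 + 0.1126 + 0.211) ≈ 2.2997, MB₁ = 436.7, so M₁ = 2.2997 × 436.7 ≈ 1004.279 million.
After: m₂ = (1 + 0.211) / (0.203 + 0.05 + 0.211) ≈ 2.6099, MB₂ = 436.7 + 18.1 = 454.8, so M₂ = 2.6099 × 454.8 ≈ 1186.9825 million.
ΔM = M₂ − M₁ = 1186.9825 − 1004.279 = 182.7035 million.

183 million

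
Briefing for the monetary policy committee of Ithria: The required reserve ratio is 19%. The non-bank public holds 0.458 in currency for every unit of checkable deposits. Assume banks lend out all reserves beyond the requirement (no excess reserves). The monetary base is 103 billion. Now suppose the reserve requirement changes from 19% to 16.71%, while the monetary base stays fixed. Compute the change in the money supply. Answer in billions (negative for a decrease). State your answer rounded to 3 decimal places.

8.490 billion

Initially m₁ = (1 + 0.458) / (0.19 + 0.458) = 2.25, so M₁ = 2.25 × 103 = 231.75 billion.
After the change m₂ = (1 + 0.458) / (0.1671 + 0.458) ≈ 2.3324268, so M₂ = 2.3324268 × 103 ≈ 240.24 billion.
ΔM = M₂ − M₁ = 240.24 − 231.75 = 8.49 billion.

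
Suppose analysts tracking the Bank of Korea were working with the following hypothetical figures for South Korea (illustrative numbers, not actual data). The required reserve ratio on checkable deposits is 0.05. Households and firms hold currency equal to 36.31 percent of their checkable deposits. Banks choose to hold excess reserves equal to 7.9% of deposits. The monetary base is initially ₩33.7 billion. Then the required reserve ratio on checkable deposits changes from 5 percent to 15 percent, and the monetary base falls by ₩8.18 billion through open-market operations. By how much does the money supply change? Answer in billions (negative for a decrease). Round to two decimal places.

-34.60 billion

Before: m₁ = (1 + 0.3631) / (0.05 + 0.079 + 0.3631) ≈ 2.76997, MB₁ = 33.7, so M₁ = 2.76997 × 33.7 ≈ 93.348 billion.
After: m₂ = (1 + 0.3631) / (0.15 + 0.079 + 0.3631) ≈ 2.30214, MB₂ = 33.7 − 8.18 = 25.52, so M₂ = 2.30214 × 25.52 ≈ 58.7506 billion.
ΔM = M₂ − M₁ = 58.7506 − 93.348 = -34.5974 billion.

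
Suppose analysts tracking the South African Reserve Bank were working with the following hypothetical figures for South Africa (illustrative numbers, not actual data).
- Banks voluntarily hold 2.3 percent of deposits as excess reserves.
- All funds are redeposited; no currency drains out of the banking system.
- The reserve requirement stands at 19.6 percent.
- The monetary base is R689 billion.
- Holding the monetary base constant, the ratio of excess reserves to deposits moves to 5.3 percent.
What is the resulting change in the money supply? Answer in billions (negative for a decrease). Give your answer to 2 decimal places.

-379.05 billion

Initially m₁ = 1 / (0.196 + 0.023) ≈ 4.566210, so M₁ = 4.566210 × 689 ≈ 3146.1187 billion.
After the change m₂ = 1 / (0.196 + 0.053) ≈ 4.016064, so M₂ = 4.016064 × 689 ≈ 2767.0681 billion.
ΔM = M₂ − M₁ = 2767.0681 − 3146.1187 = -379.0506 billion.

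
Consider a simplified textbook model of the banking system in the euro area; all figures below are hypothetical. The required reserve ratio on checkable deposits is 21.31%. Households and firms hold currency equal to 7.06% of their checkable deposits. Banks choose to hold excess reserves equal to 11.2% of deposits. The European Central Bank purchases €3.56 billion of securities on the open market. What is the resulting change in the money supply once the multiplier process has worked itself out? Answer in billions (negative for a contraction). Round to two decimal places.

€9.63 billion

The money multiplier is m = (1 + c) / (rr + e + c) = (1 + 0.0706) / (0.2131 + 0.112 + 0.0706) ≈ 2.7056.
The purchase adds 3.56 billion of base, so ΔM = m × ΔMB = 2.7056 × (+3.56) ≈ 9.6319 billion.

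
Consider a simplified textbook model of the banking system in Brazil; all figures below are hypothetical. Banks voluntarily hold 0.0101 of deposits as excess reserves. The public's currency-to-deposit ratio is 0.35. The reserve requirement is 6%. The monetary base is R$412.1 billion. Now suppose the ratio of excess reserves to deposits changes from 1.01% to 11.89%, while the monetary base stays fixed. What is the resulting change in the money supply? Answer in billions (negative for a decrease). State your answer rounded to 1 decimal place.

-272.4 billion

Initially m₁ = (1 + 0.35) / (0.06 + 0.0101 + 0.35) ≈ 3.21352, so M₁ = 3.21352 × 412.1 ≈ 1324.2916 billion.
After the change m₂ = (1 + 0.35) / (0.06 + 0.1189 + 0.35) ≈ 2.55247, so M₂ = 2.55247 × 412.1 ≈ 1051.8729 billion.
ΔM = M₂ − M₁ = 1051.8729 − 1324.2916 = -272.4187 billion.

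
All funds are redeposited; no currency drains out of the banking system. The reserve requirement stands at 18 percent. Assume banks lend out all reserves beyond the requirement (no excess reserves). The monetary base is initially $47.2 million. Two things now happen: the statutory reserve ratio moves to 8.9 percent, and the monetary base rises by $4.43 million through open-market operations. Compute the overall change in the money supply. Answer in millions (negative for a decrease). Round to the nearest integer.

$318 million

Before: m₁ = 1 / (0.18) ≈ 5.5556, MB₁ = 47.2, so M₁ = 5.5556 × 47.2 ≈ 262.2243 million.
After: m₂ = 1 / (0.089) ≈ 11.2360, MB₂ = 47.2 + 4.43 = 51.63, so M₂ = 11.2360 × 51.63 ≈ 580.1147 million.
ΔM = M₂ − M₁ = 580.1147 − 262.2243 = 317.8904 million.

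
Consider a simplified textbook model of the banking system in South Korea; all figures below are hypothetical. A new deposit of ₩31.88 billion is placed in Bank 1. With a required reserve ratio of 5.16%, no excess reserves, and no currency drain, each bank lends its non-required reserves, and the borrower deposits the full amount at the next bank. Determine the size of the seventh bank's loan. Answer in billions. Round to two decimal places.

₩22.00 billion

Each bank lends a fraction (1 − rr) = 0.9484 of the deposit it receives, so Bank 7 receives 31.88·0.9484^6 and lends 31.88·0.9484^7 ≈ 22.0018 billion.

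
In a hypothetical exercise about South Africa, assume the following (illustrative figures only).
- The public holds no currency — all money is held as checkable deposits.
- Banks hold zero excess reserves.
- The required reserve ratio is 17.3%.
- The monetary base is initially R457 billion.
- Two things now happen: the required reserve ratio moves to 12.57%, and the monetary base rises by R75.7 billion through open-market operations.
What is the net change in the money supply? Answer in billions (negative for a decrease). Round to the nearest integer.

R1596 billion

Before: m₁ = 1 / (0.173) ≈ 5.7803, MB₁ = 457, so M₁ = 5.7803 × 457 = 2641.5971 billion.
After: m₂ = 1 / (0.1257) ≈ 7.9554, MB₂ = 457 + 75.7 = 532.7, so M₂ = 7.9554 × 532.7 ≈ 4237.8416 billion.
ΔM = M₂ − M₁ = 4237.8416 − 2641.5971 = 1596.2445 billion.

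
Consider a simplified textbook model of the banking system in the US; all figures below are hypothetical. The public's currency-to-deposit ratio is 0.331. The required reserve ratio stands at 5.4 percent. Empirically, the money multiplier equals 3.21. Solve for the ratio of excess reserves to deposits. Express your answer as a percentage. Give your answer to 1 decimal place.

3.0%

Using m = 3.21. Since m = (1 + c)/(c + rr + e), the denominator satisfies c + rr + e = (1 + c)/m = (1 + 0.331) / 3.21 ≈ 0.414642.
With c = 0.331 and rr = 0.054, the ratio of excess reserves to deposits is 0.414642 − 0.331 − 0.054 = 0.029642.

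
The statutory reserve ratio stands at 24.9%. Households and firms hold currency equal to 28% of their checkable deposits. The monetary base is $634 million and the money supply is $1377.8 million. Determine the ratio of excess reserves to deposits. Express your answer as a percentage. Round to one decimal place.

6.0%

Using m = M/MB = 1377.8/634 ≈ 2.173186. Since m = (1 + c)/(c + rr + e), the denominator satisfies c + rr + e = (1 + c)/m = (1 + 0.28) / 2.173186 ≈ 0.588997.
With c = 0.28 and rr = 0.249, the ratio of excess reserves to deposits is 0.588997 − 0.28 − 0.249 = 0.059997.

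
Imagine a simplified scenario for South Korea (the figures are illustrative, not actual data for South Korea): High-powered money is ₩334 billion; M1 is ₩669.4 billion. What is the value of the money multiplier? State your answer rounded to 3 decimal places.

The money multiplier is m = M / MB = 669.4 / 334 ≈ 2.00419.

2.004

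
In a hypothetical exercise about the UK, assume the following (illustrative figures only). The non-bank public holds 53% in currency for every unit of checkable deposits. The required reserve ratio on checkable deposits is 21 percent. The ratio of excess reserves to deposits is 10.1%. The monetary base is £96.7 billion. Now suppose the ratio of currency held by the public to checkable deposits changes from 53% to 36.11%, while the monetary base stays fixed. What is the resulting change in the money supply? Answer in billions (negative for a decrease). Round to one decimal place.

£19.9 billion

Initially m₁ = (1 + 0.53) / (0.21 + 0.101 + 0.53) ≈ 1.8193, so M₁ = 1.8193 × 96.7 ≈ 175.9263 billion.
After the change m₂ = (1 + 0.3611) / (0.21 + 0.101 + 0.3611) ≈ 2.0251, so M₂ = 2.0251 × 96.7 ≈ 195.8272 billion.
ΔM = M₂ − M₁ = 195.8272 − 175.9263 = 19.9009 billion.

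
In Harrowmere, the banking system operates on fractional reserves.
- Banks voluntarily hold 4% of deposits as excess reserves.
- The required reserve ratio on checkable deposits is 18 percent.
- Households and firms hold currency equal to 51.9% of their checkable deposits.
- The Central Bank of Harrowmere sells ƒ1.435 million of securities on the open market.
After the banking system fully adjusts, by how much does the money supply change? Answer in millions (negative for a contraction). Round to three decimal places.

-2.950 million

The money multiplier is m = (1 + c) / (rr + e + c) = (1 + 0.519) / (0.18 + 0.04 + 0.519) ≈ 2.05548.
The sale removes 1.435 million of base, so ΔM = m × ΔMB = 2.05548 × (−1.435) ≈ -2.9496 million.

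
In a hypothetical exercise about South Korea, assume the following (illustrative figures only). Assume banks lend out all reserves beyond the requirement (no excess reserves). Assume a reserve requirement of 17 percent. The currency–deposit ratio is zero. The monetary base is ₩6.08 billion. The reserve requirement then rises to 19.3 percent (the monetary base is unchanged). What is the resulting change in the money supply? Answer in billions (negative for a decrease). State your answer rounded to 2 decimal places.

Initially m₁ = 1 / (0.17) ≈ 5.8824, so M₁ = 5.8824 × 6.08 ≈ 35.765 billion.
After the change m₂ = 1 / (0.193) ≈ 5.1813, so M₂ = 5.1813 × 6.08 ≈ 31.5023 billion.
ΔM = M₂ − M₁ = 31.5023 − 35.765 = -4.2627 billion.

-4.26 billion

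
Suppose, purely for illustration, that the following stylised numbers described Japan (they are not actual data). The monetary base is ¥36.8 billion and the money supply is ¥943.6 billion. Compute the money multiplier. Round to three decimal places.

The money multiplier is m = M / MB = 943.6 / 36.8 ≈ 25.64130.

25.641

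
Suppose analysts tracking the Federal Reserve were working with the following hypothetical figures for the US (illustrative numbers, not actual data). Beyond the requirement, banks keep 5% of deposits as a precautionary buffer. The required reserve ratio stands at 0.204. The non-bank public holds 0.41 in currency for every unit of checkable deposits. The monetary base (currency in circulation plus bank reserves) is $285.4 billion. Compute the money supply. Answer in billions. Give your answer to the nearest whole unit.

$606 billion

The money multiplier is m = (1 + c) / (rr + e + c) = (1 + 0.41) / (0.204 + 0.05 + 0.41) ≈ 2.1235.
So M = m × MB = 2.1235 × 285.4 = 606.0469 billion.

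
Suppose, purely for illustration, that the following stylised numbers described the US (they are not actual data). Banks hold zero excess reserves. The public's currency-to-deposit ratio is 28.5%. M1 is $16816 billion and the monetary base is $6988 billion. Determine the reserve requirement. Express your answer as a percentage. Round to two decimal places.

Using m = M/MB = 16816/6988 ≈ 2.406411. Since m = (1 + c)/(c + rr + e), the denominator satisfies c + rr + e = (1 + c)/m = (1 + 0.285) / 2.406411 ≈ 0.533990.
With c = 0.285 and e = 0, the reserve requirement is 0.533990 − 0.285 − 0 = 0.24899.

24.90%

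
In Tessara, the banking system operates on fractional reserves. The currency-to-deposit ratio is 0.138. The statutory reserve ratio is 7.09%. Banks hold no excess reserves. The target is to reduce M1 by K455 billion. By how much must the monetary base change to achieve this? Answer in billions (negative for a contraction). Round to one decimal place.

-83.5 billion

The money multiplier is m = (1 + c) / (rr + c) = (1 + 0.138) / (0.0709 + 0.138) ≈ 5.44758.
ΔMB = ΔM / m = (−455) / 5.44758 ≈ -83.5233 billion.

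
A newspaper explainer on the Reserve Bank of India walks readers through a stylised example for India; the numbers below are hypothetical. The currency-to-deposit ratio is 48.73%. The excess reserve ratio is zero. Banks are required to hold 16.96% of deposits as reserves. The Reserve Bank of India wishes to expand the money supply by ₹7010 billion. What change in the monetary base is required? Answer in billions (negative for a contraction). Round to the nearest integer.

₹3096 billion

The money multiplier is m = (1 + c) / (rr + c) = (1 + 0.4873) / (0.1696 + 0.4873) ≈ 2.26412.
ΔMB = ΔM / m = (+7010) / 2.26412 ≈ 3096.1256 billion.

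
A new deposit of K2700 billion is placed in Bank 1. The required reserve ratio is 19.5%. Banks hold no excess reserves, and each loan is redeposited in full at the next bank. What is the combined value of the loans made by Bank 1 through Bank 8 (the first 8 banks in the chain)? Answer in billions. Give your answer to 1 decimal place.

K9180.6 billion

Bank i lends (1 − rr)^i of the original deposit: Bank 1 lends 2700·0.8050 = 2173.5000, Bank 2 lends 2700·0.8050² = 1749.6675, and so on.
Summing a geometric series: total = 2700·[0.8050·(1 − 0.8050^8) / (1 − 0.8050)] ≈ 9180.5677 billion.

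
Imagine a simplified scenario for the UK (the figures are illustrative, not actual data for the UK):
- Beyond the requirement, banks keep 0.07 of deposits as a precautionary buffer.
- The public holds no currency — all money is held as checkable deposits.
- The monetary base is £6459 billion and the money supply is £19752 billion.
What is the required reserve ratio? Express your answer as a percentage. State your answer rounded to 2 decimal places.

25.70%

Using m = M/MB = 19752/6459 ≈ 3.058059. Since m = (1 + c)/(c + rr + e), the denominator satisfies c + rr + e = (1 + c)/m = (1 + 0) / 3.058059 ≈ 0.327005.
With c = 0 and e = 0.07, the required reserve ratio is 0.327005 − 0 − 0.07 = 0.257005.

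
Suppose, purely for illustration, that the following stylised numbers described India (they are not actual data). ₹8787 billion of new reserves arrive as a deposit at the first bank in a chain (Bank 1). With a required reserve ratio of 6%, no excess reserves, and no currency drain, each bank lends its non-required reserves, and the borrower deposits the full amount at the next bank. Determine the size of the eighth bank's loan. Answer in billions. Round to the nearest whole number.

Each bank lends a fraction (1 − rr) = 0.9400 of the deposit it receives, so Bank 8 receives 8787·0.9400^7 and lends 8787·0.9400^8 ≈ 5356.2823 billion.

₹5356 billion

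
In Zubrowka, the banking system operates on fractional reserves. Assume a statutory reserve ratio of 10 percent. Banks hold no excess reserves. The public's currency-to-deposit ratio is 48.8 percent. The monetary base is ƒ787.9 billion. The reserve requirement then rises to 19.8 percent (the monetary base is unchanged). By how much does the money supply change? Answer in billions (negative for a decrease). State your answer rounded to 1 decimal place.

-284.8 billion

Initially m₁ = (1 + 0.488) / (0.1 + 0.488) ≈ 2.53061, so M₁ = 2.53061 × 787.9 ≈ 1993.8676 billion.
After the change m₂ = (1 + 0.488) / (0.198 + 0.488) ≈ 2.16910, so M₂ = 2.16910 × 787.9 ≈ 1709.0339 billion.
ΔM = M₂ − M₁ = 1709.0339 − 1993.8676 = -284.8337 billion.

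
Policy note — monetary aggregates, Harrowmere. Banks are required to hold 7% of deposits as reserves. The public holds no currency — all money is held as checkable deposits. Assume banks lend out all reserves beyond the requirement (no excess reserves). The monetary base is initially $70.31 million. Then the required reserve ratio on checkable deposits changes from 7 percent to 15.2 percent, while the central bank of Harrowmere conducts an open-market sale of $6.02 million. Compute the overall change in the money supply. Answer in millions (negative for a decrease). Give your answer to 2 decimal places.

Before: m₁ = 1 / (0.07) ≈ 14.28571, MB₁ = 70.31, so M₁ = 14.28571 × 70.31 ≈ 1004.4283 million.
After: m₂ = 1 / (0.152) ≈ 6.57895, MB₂ = 70.31 − 6.02 = 64.29, so M₂ = 6.57895 × 64.29 ≈ 422.9607 million.
ΔM = M₂ − M₁ = 422.9607 − 1004.4283 = -581.4676 million.

-581.47 million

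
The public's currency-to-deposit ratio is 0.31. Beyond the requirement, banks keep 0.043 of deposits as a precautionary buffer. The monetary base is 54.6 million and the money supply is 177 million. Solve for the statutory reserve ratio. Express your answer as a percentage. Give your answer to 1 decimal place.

Using m = M/MB = 177/54.6 ≈ 3.241758. Since m = (1 + c)/(c + rr + e), the denominator satisfies c + rr + e = (1 + c)/m = (1 + 0.31) / 3.241758 ≈ 0.404102.
With c = 0.31 and e = 0.043, the statutory reserve ratio is 0.404102 − 0.31 − 0.043 = 0.051102.

5.1%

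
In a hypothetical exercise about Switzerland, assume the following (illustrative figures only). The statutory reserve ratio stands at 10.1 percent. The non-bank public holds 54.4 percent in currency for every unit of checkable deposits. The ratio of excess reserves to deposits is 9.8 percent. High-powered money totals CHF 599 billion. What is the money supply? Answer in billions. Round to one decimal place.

CHF 1244.8 billion

The money multiplier is m = (1 + c) / (rr + e + c) = (1 + 0.544) / (0.101 + 0.098 + 0.544) ≈ 2.07806.
So M = m × MB = 2.07806 × 599 ≈ 1244.7579 billion.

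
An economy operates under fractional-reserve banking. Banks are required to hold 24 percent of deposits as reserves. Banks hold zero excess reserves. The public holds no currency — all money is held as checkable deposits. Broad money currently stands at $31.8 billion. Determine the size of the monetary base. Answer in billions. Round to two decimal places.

$7.63 billion

With no currency drain and no excess reserves, the money multiplier is m = 1/rr = 1/0.24 ≈ 4.16667.
The monetary base is MB = M / m = 31.8 / 4.16667 ≈ 7.632 billion.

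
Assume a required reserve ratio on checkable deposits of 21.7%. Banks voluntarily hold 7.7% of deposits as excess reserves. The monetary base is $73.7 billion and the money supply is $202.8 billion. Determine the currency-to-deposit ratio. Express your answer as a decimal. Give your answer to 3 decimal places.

0.109

Using m = M/MB = 202.8/73.7 ≈ 2.751696. From m = (1 + c)/(c + rr + e), rearranging gives 1 + c = m·(c + rr + e), so c·(1 − m) = m·(rr + e) − 1.
Hence c = [m·(rr + e) − 1]/(1 − m) = [2.751696 × (0.217 + 0.077) − 1] / (1 − 2.751696) ≈ 0.109038.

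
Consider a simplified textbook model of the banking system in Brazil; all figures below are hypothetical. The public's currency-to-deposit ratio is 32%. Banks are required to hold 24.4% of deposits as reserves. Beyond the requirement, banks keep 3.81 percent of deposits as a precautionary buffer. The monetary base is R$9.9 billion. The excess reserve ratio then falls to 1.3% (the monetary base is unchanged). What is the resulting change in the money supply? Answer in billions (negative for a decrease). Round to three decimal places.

Initially m₁ = (1 + 0.32) / (0.244 + 0.0381 + 0.32) ≈ 2.19233, so M₁ = 2.19233 × 9.9 ≈ 21.7041 billion.
After the change m₂ = (1 + 0.32) / (0.244 + 0.013 + 0.32) ≈ 2.28769, so M₂ = 2.28769 × 9.9 ≈ 22.6481 billion.
ΔM = M₂ − M₁ = 22.6481 − 21.7041 = 0.944 billion.

R$0.944 billion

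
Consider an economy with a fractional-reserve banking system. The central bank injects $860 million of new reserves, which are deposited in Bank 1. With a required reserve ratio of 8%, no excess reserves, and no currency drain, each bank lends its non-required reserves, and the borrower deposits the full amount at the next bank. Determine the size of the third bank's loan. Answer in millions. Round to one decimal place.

$669.7 million

Each bank lends a fraction (1 − rr) = 0.9200 of the deposit it receives, so Bank 3 receives 860·0.9200^2 and lends 860·0.9200^3 ≈ 669.6717 million.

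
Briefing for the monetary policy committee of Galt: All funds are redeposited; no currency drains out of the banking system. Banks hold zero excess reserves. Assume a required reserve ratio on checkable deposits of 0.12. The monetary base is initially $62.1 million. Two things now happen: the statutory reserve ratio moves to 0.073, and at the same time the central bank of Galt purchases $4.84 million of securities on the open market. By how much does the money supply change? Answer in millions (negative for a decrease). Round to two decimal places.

Before: m₁ = 1 / (0.12) ≈ 8.33333, MB₁ = 62.1, so M₁ = 8.33333 × 62.1 ≈ 517.4998 million.
After: m₂ = 1 / (0.073) ≈ 13.69863, MB₂ = 62.1 + 4.84 = 66.94, so M₂ = 13.69863 × 66.94 ≈ 916.9863 million.
ΔM = M₂ − M₁ = 916.9863 − 517.4998 = 399.4865 million.

$399.49 million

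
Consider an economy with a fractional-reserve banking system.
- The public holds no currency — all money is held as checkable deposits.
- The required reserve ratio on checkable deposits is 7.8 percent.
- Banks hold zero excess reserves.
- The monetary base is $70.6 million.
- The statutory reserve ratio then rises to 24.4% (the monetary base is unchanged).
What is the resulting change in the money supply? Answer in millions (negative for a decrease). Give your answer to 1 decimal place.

-615.8 million

Initially m₁ = 1 / (0.078) ≈ 12.8205, so M₁ = 12.8205 × 70.6 = 905.1273 million.
After the change m₂ = 1 / (0.244) ≈ 4.0984, so M₂ = 4.0984 × 70.6 ≈ 289.347 million.
ΔM = M₂ − M₁ = 289.347 − 905.1273 = -615.7803 million.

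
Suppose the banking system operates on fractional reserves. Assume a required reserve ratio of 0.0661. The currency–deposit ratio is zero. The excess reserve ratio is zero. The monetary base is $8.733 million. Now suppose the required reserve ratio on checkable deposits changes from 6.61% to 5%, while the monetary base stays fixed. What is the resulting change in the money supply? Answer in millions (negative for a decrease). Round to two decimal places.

$42.54 million

Initially m₁ = 1 / (0.0661) ≈ 15.1286, so M₁ = 15.1286 × 8.733 ≈ 132.1181 million.
After the change m₂ = 1 / (0.05) = 20, so M₂ = 20 × 8.733 = 174.66 million.
ΔM = M₂ − M₁ = 174.66 − 132.1181 = 42.5419 million.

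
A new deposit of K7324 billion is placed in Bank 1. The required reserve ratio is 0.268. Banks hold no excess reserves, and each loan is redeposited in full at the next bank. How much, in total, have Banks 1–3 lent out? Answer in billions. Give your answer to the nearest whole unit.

Bank i lends (1 − rr)^i of the original deposit: Bank 1 lends 7324·0.7320 = 5361.1680, Bank 2 lends 7324·0.7320² ≈ 3924.3750, and so on.
Summing a geometric series: total = 7324·[0.7320·(1 − 0.7320^3) / (1 − 0.7320)] ≈ 12158.1855 billion.

K12158 billion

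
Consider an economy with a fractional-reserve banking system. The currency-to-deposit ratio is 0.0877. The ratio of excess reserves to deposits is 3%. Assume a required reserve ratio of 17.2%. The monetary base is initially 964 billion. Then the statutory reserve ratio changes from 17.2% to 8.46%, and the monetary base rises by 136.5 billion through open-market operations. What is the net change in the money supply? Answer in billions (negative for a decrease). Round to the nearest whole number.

2298 billion

Before: m₁ = (1 + 0.0877) / (0.172 + 0.03 + 0.0877) ≈ 3.75457, MB₁ = 964, so M₁ = 3.75457 × 964 ≈ 3619.4055 billion.
After: m₂ = (1 + 0.0877) / (0.0846 + 0.03 + 0.0877) ≈ 5.37667, MB₂ = 964 + 136.5 = 1100.5, so M₂ = 5.37667 × 1100.5 ≈ 5917.0253 billion.
ΔM = M₂ − M₁ = 5917.0253 − 3619.4055 = 2297.6198 billion.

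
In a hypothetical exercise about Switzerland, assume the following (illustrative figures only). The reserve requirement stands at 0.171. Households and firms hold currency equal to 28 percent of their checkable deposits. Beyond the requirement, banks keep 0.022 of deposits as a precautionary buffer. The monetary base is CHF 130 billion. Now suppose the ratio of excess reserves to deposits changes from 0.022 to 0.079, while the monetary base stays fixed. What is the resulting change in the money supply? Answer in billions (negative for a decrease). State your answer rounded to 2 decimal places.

-37.83 billion

Initially m₁ = (1 + 0.28) / (0.171 + 0.022 + 0.28) ≈ 2.706131, so M₁ = 2.706131 × 130 ≈ 351.797 billion.
After the change m₂ = (1 + 0.28) / (0.171 + 0.079 + 0.28) ≈ 2.415094, so M₂ = 2.415094 × 130 ≈ 313.9622 billion.
ΔM = M₂ − M₁ = 313.9622 − 351.797 = -37.8348 billion.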